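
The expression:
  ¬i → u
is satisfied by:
  {i: True, u: True}
  {i: True, u: False}
  {u: True, i: False}


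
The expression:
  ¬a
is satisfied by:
  {a: False}


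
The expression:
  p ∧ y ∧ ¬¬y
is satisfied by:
  {p: True, y: True}


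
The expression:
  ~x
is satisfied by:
  {x: False}


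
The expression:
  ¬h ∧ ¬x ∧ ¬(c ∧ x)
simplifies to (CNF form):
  ¬h ∧ ¬x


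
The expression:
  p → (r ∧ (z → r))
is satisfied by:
  {r: True, p: False}
  {p: False, r: False}
  {p: True, r: True}


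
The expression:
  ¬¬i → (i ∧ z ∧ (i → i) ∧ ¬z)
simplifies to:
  ¬i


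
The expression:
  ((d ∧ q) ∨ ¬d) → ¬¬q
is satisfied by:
  {d: True, q: True}
  {d: True, q: False}
  {q: True, d: False}


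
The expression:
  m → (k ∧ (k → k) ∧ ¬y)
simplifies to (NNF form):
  (k ∧ ¬y) ∨ ¬m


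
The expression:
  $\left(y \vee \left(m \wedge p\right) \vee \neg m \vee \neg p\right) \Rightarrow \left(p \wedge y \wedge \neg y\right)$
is never true.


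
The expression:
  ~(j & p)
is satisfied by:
  {p: False, j: False}
  {j: True, p: False}
  {p: True, j: False}


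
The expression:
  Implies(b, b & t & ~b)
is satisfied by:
  {b: False}


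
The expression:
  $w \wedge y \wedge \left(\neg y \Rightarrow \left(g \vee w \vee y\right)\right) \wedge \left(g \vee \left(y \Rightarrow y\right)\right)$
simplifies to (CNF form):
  $w \wedge y$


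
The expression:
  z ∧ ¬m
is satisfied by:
  {z: True, m: False}


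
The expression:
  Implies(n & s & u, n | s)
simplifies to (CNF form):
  True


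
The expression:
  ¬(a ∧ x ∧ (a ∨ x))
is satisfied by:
  {x: False, a: False}
  {a: True, x: False}
  {x: True, a: False}


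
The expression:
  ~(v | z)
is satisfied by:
  {v: False, z: False}


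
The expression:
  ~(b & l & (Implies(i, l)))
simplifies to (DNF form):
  ~b | ~l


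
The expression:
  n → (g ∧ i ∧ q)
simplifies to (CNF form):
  (g ∨ ¬n) ∧ (i ∨ ¬n) ∧ (q ∨ ¬n)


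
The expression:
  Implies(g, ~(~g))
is always true.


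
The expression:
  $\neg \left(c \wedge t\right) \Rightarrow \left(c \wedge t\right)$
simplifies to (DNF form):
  $c \wedge t$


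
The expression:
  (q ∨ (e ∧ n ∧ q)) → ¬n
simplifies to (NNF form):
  ¬n ∨ ¬q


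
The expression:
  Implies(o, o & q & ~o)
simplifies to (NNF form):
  ~o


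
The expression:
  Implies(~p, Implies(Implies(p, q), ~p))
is always true.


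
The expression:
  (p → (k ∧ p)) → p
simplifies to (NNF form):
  p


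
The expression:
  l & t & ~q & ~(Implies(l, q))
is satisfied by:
  {t: True, l: True, q: False}


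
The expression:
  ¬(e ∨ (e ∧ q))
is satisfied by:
  {e: False}


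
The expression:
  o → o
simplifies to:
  True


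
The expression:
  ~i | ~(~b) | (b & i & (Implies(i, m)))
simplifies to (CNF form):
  b | ~i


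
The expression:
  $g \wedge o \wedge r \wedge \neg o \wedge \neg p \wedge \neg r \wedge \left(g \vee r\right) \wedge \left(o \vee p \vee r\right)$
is never true.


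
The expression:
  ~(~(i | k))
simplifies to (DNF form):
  i | k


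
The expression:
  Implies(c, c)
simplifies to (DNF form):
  True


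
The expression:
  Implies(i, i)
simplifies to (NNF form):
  True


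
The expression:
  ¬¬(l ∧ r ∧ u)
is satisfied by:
  {r: True, u: True, l: True}


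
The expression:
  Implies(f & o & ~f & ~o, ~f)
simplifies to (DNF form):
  True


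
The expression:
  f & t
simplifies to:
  f & t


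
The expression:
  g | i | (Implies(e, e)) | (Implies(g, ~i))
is always true.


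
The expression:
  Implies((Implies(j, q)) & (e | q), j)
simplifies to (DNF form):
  j | (~e & ~q)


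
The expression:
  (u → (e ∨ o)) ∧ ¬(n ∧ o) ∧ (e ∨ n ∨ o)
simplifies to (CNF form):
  (o ∨ ¬o) ∧ (¬n ∨ ¬o) ∧ (e ∨ n ∨ o) ∧ (e ∨ n ∨ ¬n) ∧ (e ∨ o ∨ ¬o) ∧ (e ∨ o ∨ ¬u) ∧ (e ∨ ¬n ∨ ¬o) ∧ (e ∨ ¬n ∨ ¬u) ∧ (n ∨ o ∨ ¬o) ∧ (n ∨ ¬n ∨ ¬o) ∧ (o ∨ ¬o ∨ ¬u) ∧ (¬n ∨ ¬o ∨ ¬u)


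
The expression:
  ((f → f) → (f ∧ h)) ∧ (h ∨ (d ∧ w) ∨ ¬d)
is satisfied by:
  {h: True, f: True}


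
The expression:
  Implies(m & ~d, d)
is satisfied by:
  {d: True, m: False}
  {m: False, d: False}
  {m: True, d: True}


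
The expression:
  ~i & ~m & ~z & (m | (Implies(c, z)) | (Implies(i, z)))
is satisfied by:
  {i: False, z: False, m: False}


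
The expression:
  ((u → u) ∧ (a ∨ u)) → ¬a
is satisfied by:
  {a: False}


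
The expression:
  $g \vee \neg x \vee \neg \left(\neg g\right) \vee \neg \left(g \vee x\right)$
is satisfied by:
  {g: True, x: False}
  {x: False, g: False}
  {x: True, g: True}


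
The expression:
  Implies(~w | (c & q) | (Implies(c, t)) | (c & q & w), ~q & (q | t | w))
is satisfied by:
  {t: True, w: True, q: False}
  {t: True, q: False, w: False}
  {w: True, q: False, t: False}


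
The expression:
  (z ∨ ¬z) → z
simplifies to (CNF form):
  z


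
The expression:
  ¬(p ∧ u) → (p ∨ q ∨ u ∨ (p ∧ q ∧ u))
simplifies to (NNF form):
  p ∨ q ∨ u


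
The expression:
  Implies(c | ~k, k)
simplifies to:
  k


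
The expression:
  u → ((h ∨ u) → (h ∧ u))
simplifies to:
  h ∨ ¬u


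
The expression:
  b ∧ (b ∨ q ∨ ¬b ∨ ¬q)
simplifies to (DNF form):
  b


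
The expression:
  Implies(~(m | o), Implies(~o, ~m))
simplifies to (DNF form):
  True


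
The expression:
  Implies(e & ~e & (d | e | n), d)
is always true.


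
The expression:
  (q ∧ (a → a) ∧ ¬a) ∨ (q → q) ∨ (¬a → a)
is always true.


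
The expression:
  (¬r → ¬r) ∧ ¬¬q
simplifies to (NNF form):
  q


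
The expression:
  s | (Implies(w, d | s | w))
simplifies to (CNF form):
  True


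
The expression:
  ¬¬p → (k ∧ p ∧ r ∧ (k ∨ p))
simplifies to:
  (k ∧ r) ∨ ¬p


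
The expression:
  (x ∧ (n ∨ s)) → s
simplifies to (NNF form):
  s ∨ ¬n ∨ ¬x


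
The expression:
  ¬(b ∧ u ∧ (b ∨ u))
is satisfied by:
  {u: False, b: False}
  {b: True, u: False}
  {u: True, b: False}


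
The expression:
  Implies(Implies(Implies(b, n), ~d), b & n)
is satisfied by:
  {d: True, n: True, b: False}
  {d: True, n: False, b: False}
  {b: True, d: True, n: True}
  {b: True, n: True, d: False}


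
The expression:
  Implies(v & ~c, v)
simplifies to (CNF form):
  True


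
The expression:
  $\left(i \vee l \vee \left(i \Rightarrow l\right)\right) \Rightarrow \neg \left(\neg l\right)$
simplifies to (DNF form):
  $l$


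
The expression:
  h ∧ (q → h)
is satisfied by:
  {h: True}


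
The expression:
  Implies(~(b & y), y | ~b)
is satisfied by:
  {y: True, b: False}
  {b: False, y: False}
  {b: True, y: True}


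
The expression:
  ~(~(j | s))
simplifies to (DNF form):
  j | s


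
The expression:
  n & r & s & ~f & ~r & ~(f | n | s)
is never true.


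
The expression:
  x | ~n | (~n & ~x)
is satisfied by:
  {x: True, n: False}
  {n: False, x: False}
  {n: True, x: True}


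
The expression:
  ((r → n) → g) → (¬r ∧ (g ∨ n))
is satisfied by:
  {n: True, r: False, g: False}
  {n: False, r: False, g: False}
  {g: True, n: True, r: False}
  {g: True, n: False, r: False}
  {r: True, n: True, g: False}


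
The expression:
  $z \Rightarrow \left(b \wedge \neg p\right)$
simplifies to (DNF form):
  $\left(b \wedge \neg p\right) \vee \neg z$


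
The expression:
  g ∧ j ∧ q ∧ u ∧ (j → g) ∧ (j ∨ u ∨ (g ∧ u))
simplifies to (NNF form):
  g ∧ j ∧ q ∧ u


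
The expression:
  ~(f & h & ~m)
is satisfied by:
  {m: True, h: False, f: False}
  {h: False, f: False, m: False}
  {f: True, m: True, h: False}
  {f: True, h: False, m: False}
  {m: True, h: True, f: False}
  {h: True, m: False, f: False}
  {f: True, h: True, m: True}


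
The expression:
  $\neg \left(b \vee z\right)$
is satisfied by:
  {z: False, b: False}


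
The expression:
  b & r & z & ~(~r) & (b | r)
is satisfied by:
  {r: True, z: True, b: True}


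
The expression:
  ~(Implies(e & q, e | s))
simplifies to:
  False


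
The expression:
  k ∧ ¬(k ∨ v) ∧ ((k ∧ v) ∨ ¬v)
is never true.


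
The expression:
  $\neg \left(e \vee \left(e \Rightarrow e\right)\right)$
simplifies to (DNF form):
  $\text{False}$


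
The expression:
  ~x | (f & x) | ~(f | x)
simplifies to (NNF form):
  f | ~x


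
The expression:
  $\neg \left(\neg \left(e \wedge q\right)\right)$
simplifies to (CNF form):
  $e \wedge q$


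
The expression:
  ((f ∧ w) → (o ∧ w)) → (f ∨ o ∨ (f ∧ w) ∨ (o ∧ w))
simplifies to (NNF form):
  f ∨ o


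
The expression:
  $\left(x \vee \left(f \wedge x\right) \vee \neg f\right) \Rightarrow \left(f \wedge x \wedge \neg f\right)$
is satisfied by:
  {f: True, x: False}


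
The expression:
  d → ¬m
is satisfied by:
  {m: False, d: False}
  {d: True, m: False}
  {m: True, d: False}


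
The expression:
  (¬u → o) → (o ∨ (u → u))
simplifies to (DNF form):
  True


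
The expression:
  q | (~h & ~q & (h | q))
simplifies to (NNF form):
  q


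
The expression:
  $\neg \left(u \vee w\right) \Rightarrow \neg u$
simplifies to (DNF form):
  $\text{True}$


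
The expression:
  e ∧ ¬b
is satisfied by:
  {e: True, b: False}


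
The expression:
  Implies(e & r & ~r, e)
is always true.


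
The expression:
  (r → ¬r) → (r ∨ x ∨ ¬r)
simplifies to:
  True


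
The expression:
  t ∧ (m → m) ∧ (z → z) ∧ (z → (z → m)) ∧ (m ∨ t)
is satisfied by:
  {t: True, m: True, z: False}
  {t: True, m: False, z: False}
  {t: True, z: True, m: True}


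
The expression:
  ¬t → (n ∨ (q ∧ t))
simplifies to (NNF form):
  n ∨ t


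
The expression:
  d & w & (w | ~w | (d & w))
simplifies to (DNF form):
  d & w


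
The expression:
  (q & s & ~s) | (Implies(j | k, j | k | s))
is always true.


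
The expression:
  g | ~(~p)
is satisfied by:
  {g: True, p: True}
  {g: True, p: False}
  {p: True, g: False}


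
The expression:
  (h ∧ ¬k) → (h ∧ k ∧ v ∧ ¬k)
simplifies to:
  k ∨ ¬h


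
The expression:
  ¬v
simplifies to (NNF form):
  ¬v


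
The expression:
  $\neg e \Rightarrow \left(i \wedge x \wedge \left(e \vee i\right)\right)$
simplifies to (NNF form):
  $e \vee \left(i \wedge x\right)$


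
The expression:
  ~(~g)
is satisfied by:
  {g: True}


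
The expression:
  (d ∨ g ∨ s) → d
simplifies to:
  d ∨ (¬g ∧ ¬s)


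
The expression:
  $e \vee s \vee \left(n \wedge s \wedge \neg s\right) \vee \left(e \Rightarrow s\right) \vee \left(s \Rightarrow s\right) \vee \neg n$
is always true.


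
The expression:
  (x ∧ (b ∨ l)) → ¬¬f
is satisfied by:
  {f: True, b: False, l: False, x: False}
  {f: True, l: True, b: False, x: False}
  {f: True, b: True, l: False, x: False}
  {f: True, l: True, b: True, x: False}
  {f: False, b: False, l: False, x: False}
  {l: True, f: False, b: False, x: False}
  {b: True, f: False, l: False, x: False}
  {l: True, b: True, f: False, x: False}
  {x: True, f: True, b: False, l: False}
  {x: True, l: True, f: True, b: False}
  {x: True, f: True, b: True, l: False}
  {x: True, l: True, f: True, b: True}
  {x: True, f: False, b: False, l: False}


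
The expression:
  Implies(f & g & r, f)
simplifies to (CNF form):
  True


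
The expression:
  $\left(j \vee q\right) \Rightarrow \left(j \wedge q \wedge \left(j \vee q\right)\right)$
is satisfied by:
  {j: False, q: False}
  {q: True, j: True}


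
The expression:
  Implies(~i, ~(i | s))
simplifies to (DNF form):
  i | ~s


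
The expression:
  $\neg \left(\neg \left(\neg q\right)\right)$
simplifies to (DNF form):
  $\neg q$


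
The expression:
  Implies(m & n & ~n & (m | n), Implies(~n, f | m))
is always true.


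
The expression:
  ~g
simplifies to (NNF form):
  ~g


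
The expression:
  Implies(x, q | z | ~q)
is always true.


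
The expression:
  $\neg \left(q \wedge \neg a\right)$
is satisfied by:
  {a: True, q: False}
  {q: False, a: False}
  {q: True, a: True}


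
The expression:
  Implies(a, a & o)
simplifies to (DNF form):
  o | ~a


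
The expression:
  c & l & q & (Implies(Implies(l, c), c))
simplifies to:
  c & l & q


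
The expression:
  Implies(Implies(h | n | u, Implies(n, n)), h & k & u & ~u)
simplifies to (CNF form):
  False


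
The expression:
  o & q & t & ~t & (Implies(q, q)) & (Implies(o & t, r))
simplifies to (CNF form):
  False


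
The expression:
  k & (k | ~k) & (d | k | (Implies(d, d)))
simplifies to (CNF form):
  k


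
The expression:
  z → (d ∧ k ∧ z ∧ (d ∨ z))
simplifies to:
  (d ∧ k) ∨ ¬z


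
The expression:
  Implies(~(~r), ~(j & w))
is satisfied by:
  {w: False, r: False, j: False}
  {j: True, w: False, r: False}
  {r: True, w: False, j: False}
  {j: True, r: True, w: False}
  {w: True, j: False, r: False}
  {j: True, w: True, r: False}
  {r: True, w: True, j: False}


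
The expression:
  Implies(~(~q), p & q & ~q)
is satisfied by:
  {q: False}


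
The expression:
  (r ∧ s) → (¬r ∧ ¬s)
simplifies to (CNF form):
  ¬r ∨ ¬s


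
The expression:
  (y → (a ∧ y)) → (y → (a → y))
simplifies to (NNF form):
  True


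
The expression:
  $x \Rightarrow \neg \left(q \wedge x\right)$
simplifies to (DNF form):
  $\neg q \vee \neg x$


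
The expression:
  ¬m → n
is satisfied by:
  {n: True, m: True}
  {n: True, m: False}
  {m: True, n: False}


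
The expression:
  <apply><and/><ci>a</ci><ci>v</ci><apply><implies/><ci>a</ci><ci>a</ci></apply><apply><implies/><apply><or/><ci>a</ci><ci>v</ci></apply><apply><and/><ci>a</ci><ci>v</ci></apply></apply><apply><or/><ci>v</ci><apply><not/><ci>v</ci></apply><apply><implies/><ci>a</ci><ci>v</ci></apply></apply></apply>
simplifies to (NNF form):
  <apply><and/><ci>a</ci><ci>v</ci></apply>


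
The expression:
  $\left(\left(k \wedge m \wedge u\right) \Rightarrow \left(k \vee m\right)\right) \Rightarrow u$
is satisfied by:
  {u: True}


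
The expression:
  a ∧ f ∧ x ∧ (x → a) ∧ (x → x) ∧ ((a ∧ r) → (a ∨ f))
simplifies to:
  a ∧ f ∧ x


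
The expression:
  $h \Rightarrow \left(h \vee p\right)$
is always true.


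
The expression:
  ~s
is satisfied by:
  {s: False}


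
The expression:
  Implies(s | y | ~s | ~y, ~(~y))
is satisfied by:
  {y: True}


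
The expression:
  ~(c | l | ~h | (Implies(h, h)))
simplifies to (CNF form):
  False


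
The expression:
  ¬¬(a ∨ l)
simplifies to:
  a ∨ l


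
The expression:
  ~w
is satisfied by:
  {w: False}


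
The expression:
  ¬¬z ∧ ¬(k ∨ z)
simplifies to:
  False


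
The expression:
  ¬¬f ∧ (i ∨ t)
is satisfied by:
  {i: True, t: True, f: True}
  {i: True, f: True, t: False}
  {t: True, f: True, i: False}


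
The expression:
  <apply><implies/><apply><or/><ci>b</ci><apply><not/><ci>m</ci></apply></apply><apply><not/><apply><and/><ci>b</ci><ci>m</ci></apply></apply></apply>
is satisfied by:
  {m: False, b: False}
  {b: True, m: False}
  {m: True, b: False}


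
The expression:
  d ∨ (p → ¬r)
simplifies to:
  d ∨ ¬p ∨ ¬r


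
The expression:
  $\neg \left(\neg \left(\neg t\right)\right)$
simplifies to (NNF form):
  $\neg t$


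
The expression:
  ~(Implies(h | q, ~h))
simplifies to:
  h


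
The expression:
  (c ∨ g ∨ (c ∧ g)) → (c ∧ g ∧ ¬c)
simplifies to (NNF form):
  ¬c ∧ ¬g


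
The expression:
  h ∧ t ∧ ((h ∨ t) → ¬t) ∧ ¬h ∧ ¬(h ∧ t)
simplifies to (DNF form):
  False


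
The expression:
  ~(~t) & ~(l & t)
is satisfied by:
  {t: True, l: False}


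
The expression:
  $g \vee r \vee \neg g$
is always true.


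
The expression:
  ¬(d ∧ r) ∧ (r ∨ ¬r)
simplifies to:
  ¬d ∨ ¬r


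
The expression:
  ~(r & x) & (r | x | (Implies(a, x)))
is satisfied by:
  {a: False, r: False, x: False}
  {x: True, a: False, r: False}
  {x: True, a: True, r: False}
  {r: True, a: False, x: False}
  {r: True, a: True, x: False}


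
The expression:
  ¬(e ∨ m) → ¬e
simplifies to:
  True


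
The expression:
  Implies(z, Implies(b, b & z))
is always true.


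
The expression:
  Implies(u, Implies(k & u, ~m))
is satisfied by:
  {u: False, k: False, m: False}
  {m: True, u: False, k: False}
  {k: True, u: False, m: False}
  {m: True, k: True, u: False}
  {u: True, m: False, k: False}
  {m: True, u: True, k: False}
  {k: True, u: True, m: False}


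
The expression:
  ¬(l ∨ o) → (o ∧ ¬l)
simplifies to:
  l ∨ o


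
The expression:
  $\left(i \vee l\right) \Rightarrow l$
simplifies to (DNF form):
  $l \vee \neg i$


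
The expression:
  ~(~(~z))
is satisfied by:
  {z: False}


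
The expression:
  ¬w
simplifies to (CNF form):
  ¬w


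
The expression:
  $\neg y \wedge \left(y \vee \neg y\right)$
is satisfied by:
  {y: False}


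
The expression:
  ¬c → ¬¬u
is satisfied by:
  {c: True, u: True}
  {c: True, u: False}
  {u: True, c: False}


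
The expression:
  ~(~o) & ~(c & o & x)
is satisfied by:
  {o: True, c: False, x: False}
  {o: True, x: True, c: False}
  {o: True, c: True, x: False}


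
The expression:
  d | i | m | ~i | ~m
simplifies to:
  True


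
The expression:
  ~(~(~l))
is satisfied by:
  {l: False}


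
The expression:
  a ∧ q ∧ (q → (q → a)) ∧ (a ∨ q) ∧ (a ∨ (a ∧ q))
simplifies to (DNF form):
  a ∧ q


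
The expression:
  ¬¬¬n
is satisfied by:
  {n: False}


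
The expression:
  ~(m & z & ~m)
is always true.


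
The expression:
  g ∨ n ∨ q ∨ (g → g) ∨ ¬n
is always true.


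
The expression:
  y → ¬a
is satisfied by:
  {y: False, a: False}
  {a: True, y: False}
  {y: True, a: False}


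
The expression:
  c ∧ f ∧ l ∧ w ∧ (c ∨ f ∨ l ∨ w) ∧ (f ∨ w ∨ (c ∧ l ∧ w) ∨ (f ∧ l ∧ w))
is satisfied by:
  {c: True, w: True, f: True, l: True}


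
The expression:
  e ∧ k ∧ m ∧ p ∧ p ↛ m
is never true.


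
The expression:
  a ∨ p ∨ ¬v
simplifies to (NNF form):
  a ∨ p ∨ ¬v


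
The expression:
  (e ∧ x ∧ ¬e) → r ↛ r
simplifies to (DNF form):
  True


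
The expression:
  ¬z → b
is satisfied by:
  {b: True, z: True}
  {b: True, z: False}
  {z: True, b: False}


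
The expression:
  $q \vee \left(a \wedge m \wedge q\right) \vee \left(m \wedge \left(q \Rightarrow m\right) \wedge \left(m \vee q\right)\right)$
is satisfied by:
  {q: True, m: True}
  {q: True, m: False}
  {m: True, q: False}


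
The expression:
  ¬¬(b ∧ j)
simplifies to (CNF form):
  b ∧ j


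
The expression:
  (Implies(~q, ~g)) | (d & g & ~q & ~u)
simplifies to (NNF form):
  q | ~g | (d & ~u)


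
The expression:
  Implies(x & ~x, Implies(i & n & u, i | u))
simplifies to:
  True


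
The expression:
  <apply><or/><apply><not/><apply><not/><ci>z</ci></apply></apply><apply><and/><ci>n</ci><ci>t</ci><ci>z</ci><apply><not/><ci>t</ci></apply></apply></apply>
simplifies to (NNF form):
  <ci>z</ci>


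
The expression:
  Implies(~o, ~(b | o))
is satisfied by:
  {o: True, b: False}
  {b: False, o: False}
  {b: True, o: True}


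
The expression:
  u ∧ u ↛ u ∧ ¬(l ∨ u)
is never true.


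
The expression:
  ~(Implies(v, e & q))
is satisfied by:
  {v: True, e: False, q: False}
  {q: True, v: True, e: False}
  {e: True, v: True, q: False}


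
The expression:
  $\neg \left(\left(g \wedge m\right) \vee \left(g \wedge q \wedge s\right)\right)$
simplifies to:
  $\left(\neg m \wedge \neg q\right) \vee \left(\neg m \wedge \neg s\right) \vee \neg g$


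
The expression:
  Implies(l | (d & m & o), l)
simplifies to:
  l | ~d | ~m | ~o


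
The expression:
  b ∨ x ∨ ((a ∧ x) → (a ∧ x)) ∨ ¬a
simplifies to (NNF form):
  True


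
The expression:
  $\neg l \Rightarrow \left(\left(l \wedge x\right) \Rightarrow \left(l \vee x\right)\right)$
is always true.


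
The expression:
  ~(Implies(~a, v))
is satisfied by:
  {v: False, a: False}


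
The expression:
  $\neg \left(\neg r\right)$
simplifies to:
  $r$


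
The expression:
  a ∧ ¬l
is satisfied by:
  {a: True, l: False}


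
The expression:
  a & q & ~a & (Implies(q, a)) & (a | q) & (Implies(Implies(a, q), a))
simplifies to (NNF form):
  False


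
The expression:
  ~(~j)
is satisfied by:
  {j: True}


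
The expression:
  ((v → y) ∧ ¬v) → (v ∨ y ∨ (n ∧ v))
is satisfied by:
  {y: True, v: True}
  {y: True, v: False}
  {v: True, y: False}


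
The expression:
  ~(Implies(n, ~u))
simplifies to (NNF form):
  n & u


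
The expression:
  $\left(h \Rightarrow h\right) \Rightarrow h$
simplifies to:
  $h$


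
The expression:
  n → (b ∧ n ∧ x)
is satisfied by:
  {b: True, x: True, n: False}
  {b: True, x: False, n: False}
  {x: True, b: False, n: False}
  {b: False, x: False, n: False}
  {b: True, n: True, x: True}


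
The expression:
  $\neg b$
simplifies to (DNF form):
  $\neg b$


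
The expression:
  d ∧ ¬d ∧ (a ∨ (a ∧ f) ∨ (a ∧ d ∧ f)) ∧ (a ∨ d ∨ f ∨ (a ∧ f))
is never true.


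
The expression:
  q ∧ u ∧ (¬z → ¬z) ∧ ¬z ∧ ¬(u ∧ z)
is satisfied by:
  {u: True, q: True, z: False}


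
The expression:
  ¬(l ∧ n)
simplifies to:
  ¬l ∨ ¬n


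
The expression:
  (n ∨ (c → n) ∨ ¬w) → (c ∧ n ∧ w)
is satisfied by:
  {c: True, w: True}


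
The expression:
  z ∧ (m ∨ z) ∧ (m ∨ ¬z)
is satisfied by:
  {z: True, m: True}


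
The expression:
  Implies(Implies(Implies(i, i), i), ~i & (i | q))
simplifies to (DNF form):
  ~i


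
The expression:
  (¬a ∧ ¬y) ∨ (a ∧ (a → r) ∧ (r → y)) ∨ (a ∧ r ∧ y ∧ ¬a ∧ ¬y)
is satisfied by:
  {r: True, a: False, y: False}
  {a: False, y: False, r: False}
  {r: True, y: True, a: True}


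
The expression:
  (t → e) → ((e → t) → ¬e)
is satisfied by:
  {e: False, t: False}
  {t: True, e: False}
  {e: True, t: False}


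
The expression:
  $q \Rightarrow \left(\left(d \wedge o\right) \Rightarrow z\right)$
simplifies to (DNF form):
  $z \vee \neg d \vee \neg o \vee \neg q$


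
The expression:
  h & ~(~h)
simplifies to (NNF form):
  h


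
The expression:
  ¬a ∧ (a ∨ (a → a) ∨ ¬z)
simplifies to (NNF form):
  ¬a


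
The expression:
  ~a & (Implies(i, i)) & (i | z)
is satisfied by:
  {i: True, z: True, a: False}
  {i: True, z: False, a: False}
  {z: True, i: False, a: False}


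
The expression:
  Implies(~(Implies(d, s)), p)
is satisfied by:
  {s: True, p: True, d: False}
  {s: True, p: False, d: False}
  {p: True, s: False, d: False}
  {s: False, p: False, d: False}
  {s: True, d: True, p: True}
  {s: True, d: True, p: False}
  {d: True, p: True, s: False}


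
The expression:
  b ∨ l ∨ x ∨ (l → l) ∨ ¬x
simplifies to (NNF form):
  True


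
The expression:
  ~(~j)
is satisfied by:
  {j: True}


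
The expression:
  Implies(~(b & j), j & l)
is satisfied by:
  {j: True, b: True, l: True}
  {j: True, b: True, l: False}
  {j: True, l: True, b: False}


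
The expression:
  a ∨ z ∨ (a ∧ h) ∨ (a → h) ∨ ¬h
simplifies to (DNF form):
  True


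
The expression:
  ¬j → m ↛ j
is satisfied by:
  {m: True, j: True}
  {m: True, j: False}
  {j: True, m: False}


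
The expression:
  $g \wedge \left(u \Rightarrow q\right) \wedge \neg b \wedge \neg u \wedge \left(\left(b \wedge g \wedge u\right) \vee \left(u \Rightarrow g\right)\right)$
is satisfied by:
  {g: True, u: False, b: False}


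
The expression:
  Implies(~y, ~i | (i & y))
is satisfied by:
  {y: True, i: False}
  {i: False, y: False}
  {i: True, y: True}


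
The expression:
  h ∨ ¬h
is always true.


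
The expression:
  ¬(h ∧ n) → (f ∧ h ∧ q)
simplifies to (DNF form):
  (h ∧ n) ∨ (f ∧ h ∧ n) ∨ (f ∧ h ∧ q) ∨ (h ∧ n ∧ q)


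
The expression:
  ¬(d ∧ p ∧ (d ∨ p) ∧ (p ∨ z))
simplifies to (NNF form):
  ¬d ∨ ¬p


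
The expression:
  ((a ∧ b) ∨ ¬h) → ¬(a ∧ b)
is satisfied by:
  {a: False, b: False}
  {b: True, a: False}
  {a: True, b: False}


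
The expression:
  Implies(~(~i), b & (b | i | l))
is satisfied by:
  {b: True, i: False}
  {i: False, b: False}
  {i: True, b: True}


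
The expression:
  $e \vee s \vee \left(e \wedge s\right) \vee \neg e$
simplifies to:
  $\text{True}$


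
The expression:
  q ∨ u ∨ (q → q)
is always true.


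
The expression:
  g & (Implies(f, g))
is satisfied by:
  {g: True}


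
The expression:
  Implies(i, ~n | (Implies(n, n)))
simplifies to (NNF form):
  True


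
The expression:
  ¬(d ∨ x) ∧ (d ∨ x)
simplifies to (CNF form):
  False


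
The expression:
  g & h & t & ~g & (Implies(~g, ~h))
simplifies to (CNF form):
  False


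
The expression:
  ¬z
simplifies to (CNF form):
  ¬z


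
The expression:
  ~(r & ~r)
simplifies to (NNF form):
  True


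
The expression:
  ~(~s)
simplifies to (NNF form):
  s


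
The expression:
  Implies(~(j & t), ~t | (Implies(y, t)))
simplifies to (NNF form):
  True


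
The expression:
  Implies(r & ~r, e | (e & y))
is always true.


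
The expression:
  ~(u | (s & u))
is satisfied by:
  {u: False}


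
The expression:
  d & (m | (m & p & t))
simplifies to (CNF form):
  d & m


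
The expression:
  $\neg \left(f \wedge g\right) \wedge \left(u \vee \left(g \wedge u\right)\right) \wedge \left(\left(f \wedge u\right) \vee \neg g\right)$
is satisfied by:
  {u: True, g: False}


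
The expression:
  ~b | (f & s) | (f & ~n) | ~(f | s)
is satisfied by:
  {f: False, n: False, b: False, s: False}
  {n: True, s: False, f: False, b: False}
  {f: True, s: False, n: False, b: False}
  {n: True, f: True, s: False, b: False}
  {s: True, f: False, n: False, b: False}
  {s: True, n: True, f: False, b: False}
  {s: True, f: True, n: False, b: False}
  {s: True, n: True, f: True, b: False}
  {b: True, s: False, f: False, n: False}
  {b: True, n: True, s: False, f: False}
  {b: True, f: True, s: False, n: False}
  {b: True, s: True, f: True, n: False}
  {b: True, n: True, s: True, f: True}


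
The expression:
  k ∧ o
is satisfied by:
  {o: True, k: True}


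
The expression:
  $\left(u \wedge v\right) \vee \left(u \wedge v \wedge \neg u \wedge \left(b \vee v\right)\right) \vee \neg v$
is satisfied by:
  {u: True, v: False}
  {v: False, u: False}
  {v: True, u: True}


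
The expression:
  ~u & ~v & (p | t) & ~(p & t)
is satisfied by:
  {t: True, u: False, v: False, p: False}
  {p: True, u: False, v: False, t: False}


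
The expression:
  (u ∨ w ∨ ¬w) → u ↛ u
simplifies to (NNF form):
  False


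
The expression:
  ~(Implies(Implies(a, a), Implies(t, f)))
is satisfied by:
  {t: True, f: False}


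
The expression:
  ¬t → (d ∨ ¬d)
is always true.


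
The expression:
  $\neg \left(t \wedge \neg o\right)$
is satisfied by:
  {o: True, t: False}
  {t: False, o: False}
  {t: True, o: True}


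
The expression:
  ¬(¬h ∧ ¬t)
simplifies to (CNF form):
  h ∨ t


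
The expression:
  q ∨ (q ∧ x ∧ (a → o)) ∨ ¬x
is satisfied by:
  {q: True, x: False}
  {x: False, q: False}
  {x: True, q: True}


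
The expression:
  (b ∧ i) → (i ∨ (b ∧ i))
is always true.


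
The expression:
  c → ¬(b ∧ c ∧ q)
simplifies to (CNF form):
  ¬b ∨ ¬c ∨ ¬q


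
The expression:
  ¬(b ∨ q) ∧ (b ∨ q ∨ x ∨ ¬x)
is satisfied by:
  {q: False, b: False}


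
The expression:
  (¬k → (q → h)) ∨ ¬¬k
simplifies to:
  h ∨ k ∨ ¬q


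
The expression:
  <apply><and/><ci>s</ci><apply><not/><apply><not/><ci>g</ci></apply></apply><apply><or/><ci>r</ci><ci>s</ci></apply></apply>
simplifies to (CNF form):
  <apply><and/><ci>g</ci><ci>s</ci></apply>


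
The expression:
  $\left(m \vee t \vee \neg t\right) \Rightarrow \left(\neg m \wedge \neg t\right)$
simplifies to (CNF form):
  $\neg m \wedge \neg t$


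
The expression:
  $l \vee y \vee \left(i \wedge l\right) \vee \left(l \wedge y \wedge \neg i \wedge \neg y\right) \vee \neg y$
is always true.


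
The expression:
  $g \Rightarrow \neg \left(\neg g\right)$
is always true.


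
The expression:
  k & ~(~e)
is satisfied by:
  {e: True, k: True}


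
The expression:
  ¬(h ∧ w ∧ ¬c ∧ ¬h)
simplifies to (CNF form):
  True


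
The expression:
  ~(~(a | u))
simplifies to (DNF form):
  a | u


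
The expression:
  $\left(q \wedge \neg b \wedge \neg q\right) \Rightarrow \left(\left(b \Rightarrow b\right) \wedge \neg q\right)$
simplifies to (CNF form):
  $\text{True}$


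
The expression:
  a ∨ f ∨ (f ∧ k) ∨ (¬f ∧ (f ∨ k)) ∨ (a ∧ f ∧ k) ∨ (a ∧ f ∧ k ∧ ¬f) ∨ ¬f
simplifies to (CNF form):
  True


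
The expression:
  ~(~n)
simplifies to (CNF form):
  n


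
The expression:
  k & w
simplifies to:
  k & w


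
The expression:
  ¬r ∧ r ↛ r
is never true.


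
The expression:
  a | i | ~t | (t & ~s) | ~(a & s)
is always true.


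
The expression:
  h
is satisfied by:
  {h: True}


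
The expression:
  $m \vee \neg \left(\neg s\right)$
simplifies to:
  $m \vee s$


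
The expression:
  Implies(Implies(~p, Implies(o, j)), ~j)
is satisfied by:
  {j: False}


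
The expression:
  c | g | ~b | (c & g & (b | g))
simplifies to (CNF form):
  c | g | ~b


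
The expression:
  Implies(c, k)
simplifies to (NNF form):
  k | ~c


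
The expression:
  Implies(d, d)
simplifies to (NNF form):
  True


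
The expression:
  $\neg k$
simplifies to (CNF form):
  $\neg k$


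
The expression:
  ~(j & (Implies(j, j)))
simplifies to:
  ~j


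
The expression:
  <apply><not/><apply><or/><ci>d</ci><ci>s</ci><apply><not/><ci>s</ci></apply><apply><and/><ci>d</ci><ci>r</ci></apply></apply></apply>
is never true.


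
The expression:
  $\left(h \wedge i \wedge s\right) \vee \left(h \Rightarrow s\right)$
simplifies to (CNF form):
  $s \vee \neg h$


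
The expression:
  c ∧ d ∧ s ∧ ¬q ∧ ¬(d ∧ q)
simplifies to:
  c ∧ d ∧ s ∧ ¬q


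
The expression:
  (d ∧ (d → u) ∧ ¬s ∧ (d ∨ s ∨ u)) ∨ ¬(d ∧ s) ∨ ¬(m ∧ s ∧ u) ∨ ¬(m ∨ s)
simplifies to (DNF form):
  ¬d ∨ ¬m ∨ ¬s ∨ ¬u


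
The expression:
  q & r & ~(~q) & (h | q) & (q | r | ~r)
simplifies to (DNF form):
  q & r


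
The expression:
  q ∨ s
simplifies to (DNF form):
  q ∨ s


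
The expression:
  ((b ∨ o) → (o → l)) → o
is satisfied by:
  {o: True}


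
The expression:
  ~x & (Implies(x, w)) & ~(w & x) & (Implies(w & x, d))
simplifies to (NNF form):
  ~x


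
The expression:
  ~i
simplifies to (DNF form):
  ~i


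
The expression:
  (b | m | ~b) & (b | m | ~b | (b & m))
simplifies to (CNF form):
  True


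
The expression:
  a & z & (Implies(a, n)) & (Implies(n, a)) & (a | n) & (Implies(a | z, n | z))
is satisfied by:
  {a: True, z: True, n: True}


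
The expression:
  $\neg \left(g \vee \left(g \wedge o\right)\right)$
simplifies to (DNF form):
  $\neg g$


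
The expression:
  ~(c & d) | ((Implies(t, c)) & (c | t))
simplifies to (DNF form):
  True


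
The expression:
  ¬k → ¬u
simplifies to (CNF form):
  k ∨ ¬u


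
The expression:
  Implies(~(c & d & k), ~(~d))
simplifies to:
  d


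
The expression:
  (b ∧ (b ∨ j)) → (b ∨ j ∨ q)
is always true.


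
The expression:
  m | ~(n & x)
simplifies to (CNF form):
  m | ~n | ~x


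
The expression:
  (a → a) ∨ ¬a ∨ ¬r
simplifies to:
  True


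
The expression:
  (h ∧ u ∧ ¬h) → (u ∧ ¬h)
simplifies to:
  True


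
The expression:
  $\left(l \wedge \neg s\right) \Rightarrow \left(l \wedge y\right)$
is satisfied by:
  {y: True, s: True, l: False}
  {y: True, l: False, s: False}
  {s: True, l: False, y: False}
  {s: False, l: False, y: False}
  {y: True, s: True, l: True}
  {y: True, l: True, s: False}
  {s: True, l: True, y: False}


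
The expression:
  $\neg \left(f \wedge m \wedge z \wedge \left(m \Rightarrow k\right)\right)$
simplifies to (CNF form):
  $\neg f \vee \neg k \vee \neg m \vee \neg z$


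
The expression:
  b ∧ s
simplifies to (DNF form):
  b ∧ s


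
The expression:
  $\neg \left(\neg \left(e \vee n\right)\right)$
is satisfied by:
  {n: True, e: True}
  {n: True, e: False}
  {e: True, n: False}


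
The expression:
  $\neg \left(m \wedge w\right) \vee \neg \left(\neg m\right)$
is always true.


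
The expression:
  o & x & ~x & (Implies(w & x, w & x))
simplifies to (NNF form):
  False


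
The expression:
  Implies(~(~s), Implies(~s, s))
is always true.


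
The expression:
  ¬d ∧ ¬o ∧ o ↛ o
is never true.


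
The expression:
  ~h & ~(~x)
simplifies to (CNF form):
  x & ~h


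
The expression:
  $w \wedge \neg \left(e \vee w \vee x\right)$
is never true.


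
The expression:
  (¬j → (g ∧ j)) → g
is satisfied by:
  {g: True, j: False}
  {j: False, g: False}
  {j: True, g: True}


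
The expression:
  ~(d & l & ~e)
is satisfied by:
  {e: True, l: False, d: False}
  {l: False, d: False, e: False}
  {d: True, e: True, l: False}
  {d: True, l: False, e: False}
  {e: True, l: True, d: False}
  {l: True, e: False, d: False}
  {d: True, l: True, e: True}


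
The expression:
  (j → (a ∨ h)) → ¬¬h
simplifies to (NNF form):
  h ∨ (j ∧ ¬a)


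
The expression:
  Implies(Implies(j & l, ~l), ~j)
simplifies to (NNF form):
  l | ~j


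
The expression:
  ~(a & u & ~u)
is always true.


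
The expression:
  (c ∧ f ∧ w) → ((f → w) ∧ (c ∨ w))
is always true.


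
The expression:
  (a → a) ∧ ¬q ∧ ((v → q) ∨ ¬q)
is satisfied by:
  {q: False}


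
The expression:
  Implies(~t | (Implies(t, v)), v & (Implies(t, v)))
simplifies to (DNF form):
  t | v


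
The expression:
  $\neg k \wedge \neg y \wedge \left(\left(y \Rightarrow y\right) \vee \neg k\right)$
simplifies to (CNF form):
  $\neg k \wedge \neg y$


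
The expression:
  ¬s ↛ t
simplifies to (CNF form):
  ¬s ∧ ¬t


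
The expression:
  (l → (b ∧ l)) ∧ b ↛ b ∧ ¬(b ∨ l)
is never true.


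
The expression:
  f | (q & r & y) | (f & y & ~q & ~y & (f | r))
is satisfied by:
  {q: True, f: True, y: True, r: True}
  {q: True, f: True, y: True, r: False}
  {q: True, f: True, r: True, y: False}
  {q: True, f: True, r: False, y: False}
  {f: True, y: True, r: True, q: False}
  {f: True, y: True, r: False, q: False}
  {f: True, y: False, r: True, q: False}
  {f: True, y: False, r: False, q: False}
  {q: True, y: True, r: True, f: False}


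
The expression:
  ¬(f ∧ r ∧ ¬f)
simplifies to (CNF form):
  True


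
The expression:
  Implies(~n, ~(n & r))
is always true.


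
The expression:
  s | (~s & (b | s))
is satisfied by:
  {b: True, s: True}
  {b: True, s: False}
  {s: True, b: False}


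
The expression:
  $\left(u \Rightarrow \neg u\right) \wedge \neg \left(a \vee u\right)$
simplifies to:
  $\neg a \wedge \neg u$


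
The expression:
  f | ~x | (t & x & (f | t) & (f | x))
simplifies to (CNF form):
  f | t | ~x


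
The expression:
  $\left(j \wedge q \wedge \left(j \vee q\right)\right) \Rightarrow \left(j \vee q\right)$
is always true.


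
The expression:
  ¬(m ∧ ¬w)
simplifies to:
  w ∨ ¬m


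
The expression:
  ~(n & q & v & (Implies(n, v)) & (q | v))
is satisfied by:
  {v: False, q: False, n: False}
  {n: True, v: False, q: False}
  {q: True, v: False, n: False}
  {n: True, q: True, v: False}
  {v: True, n: False, q: False}
  {n: True, v: True, q: False}
  {q: True, v: True, n: False}


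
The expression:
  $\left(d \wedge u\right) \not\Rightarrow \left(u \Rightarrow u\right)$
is never true.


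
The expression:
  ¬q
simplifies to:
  ¬q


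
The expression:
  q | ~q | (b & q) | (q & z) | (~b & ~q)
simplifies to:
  True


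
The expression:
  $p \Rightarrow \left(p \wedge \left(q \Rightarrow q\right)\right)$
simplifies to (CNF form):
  $\text{True}$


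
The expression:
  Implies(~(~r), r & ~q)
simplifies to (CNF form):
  ~q | ~r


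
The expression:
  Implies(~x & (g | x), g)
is always true.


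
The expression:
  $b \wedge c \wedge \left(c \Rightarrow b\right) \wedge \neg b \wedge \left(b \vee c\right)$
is never true.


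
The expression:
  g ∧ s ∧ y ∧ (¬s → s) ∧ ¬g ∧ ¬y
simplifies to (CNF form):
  False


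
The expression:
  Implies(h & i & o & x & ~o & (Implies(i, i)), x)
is always true.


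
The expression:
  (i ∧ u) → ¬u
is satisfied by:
  {u: False, i: False}
  {i: True, u: False}
  {u: True, i: False}


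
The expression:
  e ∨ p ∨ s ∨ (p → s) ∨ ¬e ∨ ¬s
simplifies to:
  True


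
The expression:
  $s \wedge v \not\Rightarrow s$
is never true.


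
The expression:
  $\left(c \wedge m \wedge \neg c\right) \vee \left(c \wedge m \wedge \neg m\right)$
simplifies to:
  $\text{False}$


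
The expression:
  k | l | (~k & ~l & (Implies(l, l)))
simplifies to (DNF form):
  True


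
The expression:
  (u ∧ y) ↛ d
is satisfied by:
  {u: True, y: True, d: False}


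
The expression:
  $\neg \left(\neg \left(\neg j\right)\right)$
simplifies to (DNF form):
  $\neg j$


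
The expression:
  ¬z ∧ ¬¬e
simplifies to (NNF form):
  e ∧ ¬z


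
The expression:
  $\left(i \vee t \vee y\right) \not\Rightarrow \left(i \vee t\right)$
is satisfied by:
  {y: True, i: False, t: False}


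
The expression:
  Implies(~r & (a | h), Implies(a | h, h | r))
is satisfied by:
  {r: True, h: True, a: False}
  {r: True, h: False, a: False}
  {h: True, r: False, a: False}
  {r: False, h: False, a: False}
  {r: True, a: True, h: True}
  {r: True, a: True, h: False}
  {a: True, h: True, r: False}


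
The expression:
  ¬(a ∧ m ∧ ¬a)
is always true.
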